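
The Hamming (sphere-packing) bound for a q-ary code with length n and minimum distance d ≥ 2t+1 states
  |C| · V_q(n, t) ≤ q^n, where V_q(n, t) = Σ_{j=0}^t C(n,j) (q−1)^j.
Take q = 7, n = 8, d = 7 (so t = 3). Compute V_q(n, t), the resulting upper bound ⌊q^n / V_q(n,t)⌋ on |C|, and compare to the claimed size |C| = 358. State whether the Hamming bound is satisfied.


V_q(n, t) = 13153, q^n = 5764801, Hamming bound = 438, |C| = 358 ≤ bound (satisfied).

Step 1: Compute V_q(n, t) = Σ_{j=0}^3 C(n, j) (q−1)^j.
  j = 0: C(8,0)·(6)^0 = 1·1 = 1.
  j = 1: C(8,1)·(6)^1 = 8·6 = 48.
  j = 2: C(8,2)·(6)^2 = 28·36 = 1008.
  j = 3: C(8,3)·(6)^3 = 56·216 = 12096.
  V_q(n, t) = 1 + 48 + 1008 + 12096 = 13153.
Step 2: q^n = 7^8 = 5764801.
Step 3: Hamming bound ⌊q^n / V_q(n,t)⌋ = ⌊5764801/13153⌋ = 438.
Step 4: Compare |C| = 358 to 438: satisfied.
The claimed |C| lies below the Hamming bound.


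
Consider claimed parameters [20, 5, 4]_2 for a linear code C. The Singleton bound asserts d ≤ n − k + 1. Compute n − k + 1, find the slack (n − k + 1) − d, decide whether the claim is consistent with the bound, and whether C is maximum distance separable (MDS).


Singleton RHS = n − k + 1 = 16, slack = 12, bound satisfied, not MDS.

Singleton bound: d ≤ n − k + 1.
Here n = 20, k = 5, so n − k + 1 = 16.
Given d = 4, check d ≤ 16: YES.
Slack = (n − k + 1) − d = 12.
The code is NOT MDS (slack = 12 > 0).
Description: the claimed parameters are [20, 5, 4]_2; such a code would be non-MDS.


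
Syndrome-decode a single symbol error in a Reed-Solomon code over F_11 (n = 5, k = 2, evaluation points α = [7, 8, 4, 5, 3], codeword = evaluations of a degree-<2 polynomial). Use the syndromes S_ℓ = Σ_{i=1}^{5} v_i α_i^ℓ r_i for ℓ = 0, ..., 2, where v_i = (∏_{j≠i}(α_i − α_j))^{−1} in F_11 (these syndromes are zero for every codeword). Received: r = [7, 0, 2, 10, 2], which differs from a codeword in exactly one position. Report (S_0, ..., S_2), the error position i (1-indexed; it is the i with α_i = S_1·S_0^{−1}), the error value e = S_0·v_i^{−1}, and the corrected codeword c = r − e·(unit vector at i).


S = (4, 5, 9), error at position 3, error magnitude e = 7, c = [7, 0, 6, 10, 2].

Step 1: column multipliers v_i = (∏_{j≠i}(α_i − α_j))^{−1} mod 11.
  i = 1 (α = 7): (7−8)(7−4)(7−5)(7−3) = (−1)·3·2·4 = −24 ≡ 9, so v_1 = 9^{−1} = 5 (mod 11).
  i = 2 (α = 8): (8−7)(8−4)(8−5)(8−3) = 1·4·3·5 = 60 ≡ 5, so v_2 = 5^{−1} = 9 (mod 11).
  i = 3 (α = 4): (4−7)(4−8)(4−5)(4−3) = (−3)·(−4)·(−1)·1 = −12 ≡ 10, so v_3 = 10^{−1} = 10 (mod 11).
  i = 4 (α = 5): (5−7)(5−8)(5−4)(5−3) = (−2)·(−3)·1·2 = 12 ≡ 1, so v_4 = 1^{−1} = 1 (mod 11).
  i = 5 (α = 3): (3−7)(3−8)(3−4)(3−5) = (−4)·(−5)·(−1)·(−2) = 40 ≡ 7, so v_5 = 7^{−1} = 8 (mod 11).
  v = [5, 9, 10, 1, 8].
Step 2: syndromes of r = [7, 0, 2, 10, 2] (all sums mod 11).
  S_0 = Σ v_i r_i = 5·7 + 9·0 + 10·2 + 1·10 + 8·2 = 81 ≡ 4.
  S_1 = Σ v_i α_i r_i = 5·7·7 + 9·8·0 + 10·4·2 + 1·5·10 + 8·3·2 = 423 ≡ 5.
  α_i^2 mod 11 = [5, 9, 5, 3, 9].
  S_2 = Σ v_i α_i^2 r_i = 5·5·7 + 9·9·0 + 10·5·2 + 1·3·10 + 8·9·2 = 449 ≡ 9.
  S = (4, 5, 9) ≠ 0, so r is not a codeword (an error is present).
Step 3: locate the error. For a single error e at position i, S_ℓ = v_i·e·α_i^ℓ, so α_err = S_1/S_0.
  S_0^{−1} = 4^{−1} = 3 (mod 11), so α_err = 5·3 = 15 ≡ 4 = α_3. Error position i = 3.
  Consistency check: S_2/S_1 = 9·9 = 81 ≡ 4 = α_err ✓ (single-error assumption holds).
Step 4: error magnitude e = S_0/v_3 = S_0·∏_{j≠3}(α_3 − α_j) = 4·10 = 40 ≡ 7 (mod 11).
Step 5: correct position 3: c_3 = r_3 − e = 2 − 7 ≡ 6 (mod 11). Hence c = [7, 0, 6, 10, 2].
  Check: interpolating c through the α_i gives m(x) = 1 + 4·x (degree < 2) with m(α_i) = c_i for every i, so c is indeed a codeword.


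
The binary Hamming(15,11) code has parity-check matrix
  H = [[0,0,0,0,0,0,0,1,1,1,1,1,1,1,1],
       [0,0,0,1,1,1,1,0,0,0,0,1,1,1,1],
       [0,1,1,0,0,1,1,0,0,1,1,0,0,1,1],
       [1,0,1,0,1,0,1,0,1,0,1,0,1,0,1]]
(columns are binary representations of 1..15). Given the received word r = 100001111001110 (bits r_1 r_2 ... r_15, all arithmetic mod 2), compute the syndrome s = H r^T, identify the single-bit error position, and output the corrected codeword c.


s = (1, 1, 1, 0)^T, error position = 14, corrected codeword c = 100001111001100

Compute s = H r^T mod 2 one row at a time:
  s_1 = 1 + 1 + 0 + 0 + 1 + 1 + 1 + 0 = 5 ≡ 1 (mod 2).
  s_2 = 0 + 0 + 1 + 1 + 1 + 1 + 1 + 0 = 5 ≡ 1 (mod 2).
  s_3 = 0 + 0 + 1 + 1 + 0 + 0 + 1 + 0 = 3 ≡ 1 (mod 2).
  s_4 = 1 + 0 + 0 + 1 + 1 + 0 + 1 + 0 = 4 ≡ 0 (mod 2).
s = (1, 1, 1, 0)^T — this equals column 14 of H (binary 1110), so error is at position 14.
Correct: flip bit 14 of r = 100001111001110 to get c = 100001111001100.


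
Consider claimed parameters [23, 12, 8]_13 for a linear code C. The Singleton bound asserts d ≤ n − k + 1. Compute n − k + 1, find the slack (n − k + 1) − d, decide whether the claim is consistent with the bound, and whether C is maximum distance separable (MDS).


Singleton RHS = n − k + 1 = 12, slack = 4, bound satisfied, not MDS.

Singleton bound: d ≤ n − k + 1.
Here n = 23, k = 12, so n − k + 1 = 12.
Given d = 8, check d ≤ 12: YES.
Slack = (n − k + 1) − d = 4.
The code is NOT MDS (slack = 4 > 0).
Description: the claimed parameters are [23, 12, 8]_13; such a code would be non-MDS.


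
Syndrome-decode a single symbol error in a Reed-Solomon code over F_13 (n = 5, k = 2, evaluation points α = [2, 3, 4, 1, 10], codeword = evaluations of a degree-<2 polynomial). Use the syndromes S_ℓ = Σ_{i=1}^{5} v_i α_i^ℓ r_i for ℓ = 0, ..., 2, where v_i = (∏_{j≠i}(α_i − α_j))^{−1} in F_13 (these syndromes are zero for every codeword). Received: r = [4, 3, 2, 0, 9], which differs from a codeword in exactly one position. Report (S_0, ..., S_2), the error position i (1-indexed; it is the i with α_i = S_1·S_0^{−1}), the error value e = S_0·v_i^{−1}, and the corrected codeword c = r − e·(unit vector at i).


S = (4, 4, 4), error at position 4, error magnitude e = 8, c = [4, 3, 2, 5, 9].

Step 1: column multipliers v_i = (∏_{j≠i}(α_i − α_j))^{−1} mod 13.
  i = 1 (α = 2): (2−3)(2−4)(2−1)(2−10) = (−1)·(−2)·1·(−8) = −16 ≡ 10, so v_1 = 10^{−1} = 4 (mod 13).
  i = 2 (α = 3): (3−2)(3−4)(3−1)(3−10) = 1·(−1)·2·(−7) = 14 ≡ 1, so v_2 = 1^{−1} = 1 (mod 13).
  i = 3 (α = 4): (4−2)(4−3)(4−1)(4−10) = 2·1·3·(−6) = −36 ≡ 3, so v_3 = 3^{−1} = 9 (mod 13).
  i = 4 (α = 1): (1−2)(1−3)(1−4)(1−10) = (−1)·(−2)·(−3)·(−9) = 54 ≡ 2, so v_4 = 2^{−1} = 7 (mod 13).
  i = 5 (α = 10): (10−2)(10−3)(10−4)(10−1) = 8·7·6·9 = 3024 ≡ 8, so v_5 = 8^{−1} = 5 (mod 13).
  v = [4, 1, 9, 7, 5].
Step 2: syndromes of r = [4, 3, 2, 0, 9] (all sums mod 13).
  S_0 = Σ v_i r_i = 4·4 + 1·3 + 9·2 + 7·0 + 5·9 = 82 ≡ 4.
  S_1 = Σ v_i α_i r_i = 4·2·4 + 1·3·3 + 9·4·2 + 7·1·0 + 5·10·9 = 563 ≡ 4.
  α_i^2 mod 13 = [4, 9, 3, 1, 9].
  S_2 = Σ v_i α_i^2 r_i = 4·4·4 + 1·9·3 + 9·3·2 + 7·1·0 + 5·9·9 = 550 ≡ 4.
  S = (4, 4, 4) ≠ 0, so r is not a codeword (an error is present).
Step 3: locate the error. For a single error e at position i, S_ℓ = v_i·e·α_i^ℓ, so α_err = S_1/S_0.
  S_0^{−1} = 4^{−1} = 10 (mod 13), so α_err = 4·10 = 40 ≡ 1 = α_4. Error position i = 4.
  Consistency check: S_2/S_1 = 4·10 = 40 ≡ 1 = α_err ✓ (single-error assumption holds).
Step 4: error magnitude e = S_0/v_4 = S_0·∏_{j≠4}(α_4 − α_j) = 4·2 = 8 ≡ 8 (mod 13).
Step 5: correct position 4: c_4 = r_4 − e = 0 − 8 ≡ 5 (mod 13). Hence c = [4, 3, 2, 5, 9].
  Check: interpolating c through the α_i gives m(x) = 6 + 12·x (degree < 2) with m(α_i) = c_i for every i, so c is indeed a codeword.


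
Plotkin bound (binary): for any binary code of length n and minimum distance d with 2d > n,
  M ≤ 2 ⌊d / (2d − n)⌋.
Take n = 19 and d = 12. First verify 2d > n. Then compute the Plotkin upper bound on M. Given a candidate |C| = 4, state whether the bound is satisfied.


Plotkin bound M ≤ 4; given |C| = 4 ≤ bound (satisfied).

Check applicability: 2d = 24, n = 19.
2d − n = 5 > 0, so Plotkin applies.
Compute d/(2d−n) = 12/5 ≈ 2.4000.
⌊d/(2d−n)⌋ = 2.
Plotkin bound: M ≤ 2·2 = 4.
Given |C| = 4, check: satisfied.
This |C| is at the Plotkin bound.


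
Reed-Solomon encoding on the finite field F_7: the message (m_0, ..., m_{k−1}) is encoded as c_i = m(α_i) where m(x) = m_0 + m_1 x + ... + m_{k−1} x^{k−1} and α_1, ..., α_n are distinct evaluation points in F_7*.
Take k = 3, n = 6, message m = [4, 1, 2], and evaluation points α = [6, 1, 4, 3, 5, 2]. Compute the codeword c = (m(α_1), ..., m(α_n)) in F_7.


c = [5, 0, 5, 4, 3, 0]

Message polynomial: m(x) = 4 + 1·x + 2·x^2 (mod 7).
For each evaluation point α_i, compute m(α_i) mod 7:
  α_1 = 6: Horner steps 2 → 6 → 5, so m(6) = 5.
  α_2 = 1: Horner steps 2 → 3 → 0, so m(1) = 0.
  α_3 = 4: Horner steps 2 → 2 → 5, so m(4) = 5.
  α_4 = 3: Horner steps 2 → 0 → 4, so m(3) = 4.
  α_5 = 5: Horner steps 2 → 4 → 3, so m(5) = 3.
  α_6 = 2: Horner steps 2 → 5 → 0, so m(2) = 0.
Codeword c = [5, 0, 5, 4, 3, 0] ∈ F_7^6.


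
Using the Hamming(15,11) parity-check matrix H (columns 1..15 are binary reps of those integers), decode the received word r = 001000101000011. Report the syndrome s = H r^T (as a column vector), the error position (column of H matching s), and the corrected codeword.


s = (1, 1, 0, 0)^T, error position = 12, corrected codeword c = 001000101001011

Compute s = H r^T mod 2 one row at a time:
  s_1 = 0 + 1 + 0 + 0 + 0 + 0 + 1 + 1 = 3 ≡ 1 (mod 2).
  s_2 = 0 + 0 + 0 + 1 + 0 + 0 + 1 + 1 = 3 ≡ 1 (mod 2).
  s_3 = 0 + 1 + 0 + 1 + 0 + 0 + 1 + 1 = 4 ≡ 0 (mod 2).
  s_4 = 0 + 1 + 0 + 1 + 1 + 0 + 0 + 1 = 4 ≡ 0 (mod 2).
s = (1, 1, 0, 0)^T — this equals column 12 of H (binary 1100), so error is at position 12.
Correct: flip bit 12 of r = 001000101000011 to get c = 001000101001011.


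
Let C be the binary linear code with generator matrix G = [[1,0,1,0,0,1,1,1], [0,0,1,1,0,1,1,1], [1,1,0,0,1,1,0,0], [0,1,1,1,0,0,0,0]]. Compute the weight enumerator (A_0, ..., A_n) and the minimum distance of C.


Weight distribution: A_0 = 1, A_2 = 1, A_3 = 3, A_4 = 5, A_5 = 4, A_6 = 1, A_7 = 1. Minimum distance d = 2.

Enumerate all 2^4 = 16 messages m ∈ F_2^4.
For each, compute codeword c = mG in F_2^8, then tally its weight.
  m = 0000 → c = 00000000, weight = 0.
  m = 1000 → c = 10100111, weight = 5.
  m = 0100 → c = 00110111, weight = 5.
  m = 1100 → c = 10010000, weight = 2.
  m = 0010 → c = 11001100, weight = 4.
  m = 1010 → c = 01101011, weight = 5.
  m = 0110 → c = 11111011, weight = 7.
  m = 1110 → c = 01011100, weight = 4.
  m = 0001 → c = 01110000, weight = 3.
  m = 1001 → c = 11010111, weight = 6.
  m = 0101 → c = 01000111, weight = 4.
  m = 1101 → c = 11100000, weight = 3.
  m = 0011 → c = 10111100, weight = 5.
  m = 1011 → c = 00011011, weight = 4.
  m = 0111 → c = 10001011, weight = 4.
  m = 1111 → c = 00101100, weight = 3.
Tally weights:
  weight 0: 1 codewords.
  weight 2: 1 codewords.
  weight 3: 3 codewords.
  weight 4: 5 codewords.
  weight 5: 4 codewords.
  weight 6: 1 codewords.
  weight 7: 1 codewords.
Minimum distance d = smallest w > 0 with A_w > 0 = 2.
Sanity: Σ A_w = 16 = 2^4 = 16 ✓.


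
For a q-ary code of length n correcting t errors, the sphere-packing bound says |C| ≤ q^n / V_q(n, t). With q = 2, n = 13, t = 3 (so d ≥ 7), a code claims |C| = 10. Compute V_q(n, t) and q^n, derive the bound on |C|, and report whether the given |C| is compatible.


V_q(n, t) = 378, q^n = 8192, Hamming bound = 21, |C| = 10 ≤ bound (satisfied).

Step 1: Compute V_q(n, t) = Σ_{j=0}^3 C(n, j) (q−1)^j.
  j = 0: C(13,0)·(1)^0 = 1·1 = 1.
  j = 1: C(13,1)·(1)^1 = 13·1 = 13.
  j = 2: C(13,2)·(1)^2 = 78·1 = 78.
  j = 3: C(13,3)·(1)^3 = 286·1 = 286.
  V_q(n, t) = 1 + 13 + 78 + 286 = 378.
Step 2: q^n = 2^13 = 8192.
Step 3: Hamming bound ⌊q^n / V_q(n,t)⌋ = ⌊8192/378⌋ = 21.
Step 4: Compare |C| = 10 to 21: satisfied.
The claimed |C| lies below the Hamming bound.


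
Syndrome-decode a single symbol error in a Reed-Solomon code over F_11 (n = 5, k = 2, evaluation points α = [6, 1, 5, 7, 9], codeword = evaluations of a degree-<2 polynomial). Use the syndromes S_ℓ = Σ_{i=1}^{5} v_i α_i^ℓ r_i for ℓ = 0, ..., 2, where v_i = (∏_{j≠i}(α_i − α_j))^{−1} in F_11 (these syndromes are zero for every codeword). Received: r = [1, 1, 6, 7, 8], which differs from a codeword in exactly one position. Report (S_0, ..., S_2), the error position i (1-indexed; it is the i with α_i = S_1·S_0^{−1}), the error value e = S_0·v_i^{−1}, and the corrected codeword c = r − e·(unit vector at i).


S = (10, 10, 10), error at position 2, error magnitude e = 8, c = [1, 4, 6, 7, 8].

Step 1: column multipliers v_i = (∏_{j≠i}(α_i − α_j))^{−1} mod 11.
  i = 1 (α = 6): (6−1)(6−5)(6−7)(6−9) = 5·1·(−1)·(−3) = 15 ≡ 4, so v_1 = 4^{−1} = 3 (mod 11).
  i = 2 (α = 1): (1−6)(1−5)(1−7)(1−9) = (−5)·(−4)·(−6)·(−8) = 960 ≡ 3, so v_2 = 3^{−1} = 4 (mod 11).
  i = 3 (α = 5): (5−6)(5−1)(5−7)(5−9) = (−1)·4·(−2)·(−4) = −32 ≡ 1, so v_3 = 1^{−1} = 1 (mod 11).
  i = 4 (α = 7): (7−6)(7−1)(7−5)(7−9) = 1·6·2·(−2) = −24 ≡ 9, so v_4 = 9^{−1} = 5 (mod 11).
  i = 5 (α = 9): (9−6)(9−1)(9−5)(9−7) = 3·8·4·2 = 192 ≡ 5, so v_5 = 5^{−1} = 9 (mod 11).
  v = [3, 4, 1, 5, 9].
Step 2: syndromes of r = [1, 1, 6, 7, 8] (all sums mod 11).
  S_0 = Σ v_i r_i = 3·1 + 4·1 + 1·6 + 5·7 + 9·8 = 120 ≡ 10.
  S_1 = Σ v_i α_i r_i = 3·6·1 + 4·1·1 + 1·5·6 + 5·7·7 + 9·9·8 = 945 ≡ 10.
  α_i^2 mod 11 = [3, 1, 3, 5, 4].
  S_2 = Σ v_i α_i^2 r_i = 3·3·1 + 4·1·1 + 1·3·6 + 5·5·7 + 9·4·8 = 494 ≡ 10.
  S = (10, 10, 10) ≠ 0, so r is not a codeword (an error is present).
Step 3: locate the error. For a single error e at position i, S_ℓ = v_i·e·α_i^ℓ, so α_err = S_1/S_0.
  S_0^{−1} = 10^{−1} = 10 (mod 11), so α_err = 10·10 = 100 ≡ 1 = α_2. Error position i = 2.
  Consistency check: S_2/S_1 = 10·10 = 100 ≡ 1 = α_err ✓ (single-error assumption holds).
Step 4: error magnitude e = S_0/v_2 = S_0·∏_{j≠2}(α_2 − α_j) = 10·3 = 30 ≡ 8 (mod 11).
Step 5: correct position 2: c_2 = r_2 − e = 1 − 8 ≡ 4 (mod 11). Hence c = [1, 4, 6, 7, 8].
  Check: interpolating c through the α_i gives m(x) = 9 + 6·x (degree < 2) with m(α_i) = c_i for every i, so c is indeed a codeword.


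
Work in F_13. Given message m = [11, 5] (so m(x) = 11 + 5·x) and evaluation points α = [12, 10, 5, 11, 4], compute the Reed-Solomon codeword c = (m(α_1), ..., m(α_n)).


c = [6, 9, 10, 1, 5]

Message polynomial: m(x) = 11 + 5·x (mod 13).
For each evaluation point α_i, compute m(α_i) mod 13:
  α_1 = 12: Horner steps 5 → 6, so m(12) = 6.
  α_2 = 10: Horner steps 5 → 9, so m(10) = 9.
  α_3 = 5: Horner steps 5 → 10, so m(5) = 10.
  α_4 = 11: Horner steps 5 → 1, so m(11) = 1.
  α_5 = 4: Horner steps 5 → 5, so m(4) = 5.
Codeword c = [6, 9, 10, 1, 5] ∈ F_13^5.


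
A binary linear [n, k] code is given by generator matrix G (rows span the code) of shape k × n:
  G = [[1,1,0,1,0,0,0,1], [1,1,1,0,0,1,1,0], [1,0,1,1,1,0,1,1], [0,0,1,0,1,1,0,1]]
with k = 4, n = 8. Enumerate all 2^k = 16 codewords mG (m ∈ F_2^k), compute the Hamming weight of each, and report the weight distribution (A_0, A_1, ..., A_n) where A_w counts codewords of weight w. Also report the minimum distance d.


Weight distribution: A_0 = 1, A_3 = 4, A_4 = 5, A_5 = 4, A_6 = 2. Minimum distance d = 3.

Enumerate all 2^4 = 16 messages m ∈ F_2^4.
For each, compute codeword c = mG in F_2^8, then tally its weight.
  m = 0000 → c = 00000000, weight = 0.
  m = 1000 → c = 11010001, weight = 4.
  m = 0100 → c = 11100110, weight = 5.
  m = 1100 → c = 00110111, weight = 5.
  m = 0010 → c = 10111011, weight = 6.
  m = 1010 → c = 01101010, weight = 4.
  m = 0110 → c = 01011101, weight = 5.
  m = 1110 → c = 10001100, weight = 3.
  m = 0001 → c = 00101101, weight = 4.
  m = 1001 → c = 11111100, weight = 6.
  m = 0101 → c = 11001011, weight = 5.
  m = 1101 → c = 00011010, weight = 3.
  m = 0011 → c = 10010110, weight = 4.
  m = 1011 → c = 01000111, weight = 4.
  m = 0111 → c = 01110000, weight = 3.
  m = 1111 → c = 10100001, weight = 3.
Tally weights:
  weight 0: 1 codewords.
  weight 3: 4 codewords.
  weight 4: 5 codewords.
  weight 5: 4 codewords.
  weight 6: 2 codewords.
Minimum distance d = smallest w > 0 with A_w > 0 = 3.
Sanity: Σ A_w = 16 = 2^4 = 16 ✓.


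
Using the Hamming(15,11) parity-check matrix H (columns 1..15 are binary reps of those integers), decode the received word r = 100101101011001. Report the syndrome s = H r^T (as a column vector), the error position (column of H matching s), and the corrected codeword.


s = (0, 1, 0, 1)^T, error position = 5, corrected codeword c = 100111101011001

Compute s = H r^T mod 2 one row at a time:
  s_1 = 0 + 1 + 0 + 1 + 1 + 0 + 0 + 1 = 4 ≡ 0 (mod 2).
  s_2 = 1 + 0 + 1 + 1 + 1 + 0 + 0 + 1 = 5 ≡ 1 (mod 2).
  s_3 = 0 + 0 + 1 + 1 + 0 + 1 + 0 + 1 = 4 ≡ 0 (mod 2).
  s_4 = 1 + 0 + 0 + 1 + 1 + 1 + 0 + 1 = 5 ≡ 1 (mod 2).
s = (0, 1, 0, 1)^T — this equals column 5 of H (binary 0101), so error is at position 5.
Correct: flip bit 5 of r = 100101101011001 to get c = 100111101011001.


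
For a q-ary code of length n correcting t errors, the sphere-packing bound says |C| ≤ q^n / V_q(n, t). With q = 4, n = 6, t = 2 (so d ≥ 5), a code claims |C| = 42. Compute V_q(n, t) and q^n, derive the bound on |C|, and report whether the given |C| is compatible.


V_q(n, t) = 154, q^n = 4096, Hamming bound = 26, |C| = 42 > bound (violated).

Step 1: Compute V_q(n, t) = Σ_{j=0}^2 C(n, j) (q−1)^j.
  j = 0: C(6,0)·(3)^0 = 1·1 = 1.
  j = 1: C(6,1)·(3)^1 = 6·3 = 18.
  j = 2: C(6,2)·(3)^2 = 15·9 = 135.
  V_q(n, t) = 1 + 18 + 135 = 154.
Step 2: q^n = 4^6 = 4096.
Step 3: Hamming bound ⌊q^n / V_q(n,t)⌋ = ⌊4096/154⌋ = 26.
Step 4: Compare |C| = 42 to 26: violated.
The claimed |C| lies above the Hamming bound, so no 4-ary code of length 6 with d ≥ 5 can have 42 codewords.


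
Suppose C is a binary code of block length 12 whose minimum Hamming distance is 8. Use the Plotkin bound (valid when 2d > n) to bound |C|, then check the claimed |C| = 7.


Plotkin bound M ≤ 4; given |C| = 7 > bound (violated).

Check applicability: 2d = 16, n = 12.
2d − n = 4 > 0, so Plotkin applies.
Compute d/(2d−n) = 8/4 ≈ 2.0000.
⌊d/(2d−n)⌋ = 2.
Plotkin bound: M ≤ 2·2 = 4.
Given |C| = 7, check: VIOLATED.
This |C| is above the Plotkin bound, so no binary code with n = 12, d = 8 and 7 codewords exists.


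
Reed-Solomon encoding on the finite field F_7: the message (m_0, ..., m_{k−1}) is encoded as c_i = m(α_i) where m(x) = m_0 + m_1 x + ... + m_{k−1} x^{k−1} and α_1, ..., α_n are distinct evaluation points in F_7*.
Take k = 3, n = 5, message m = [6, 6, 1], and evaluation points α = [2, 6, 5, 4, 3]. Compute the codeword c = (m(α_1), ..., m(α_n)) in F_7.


c = [1, 1, 5, 4, 5]

Message polynomial: m(x) = 6 + 6·x + 1·x^2 (mod 7).
For each evaluation point α_i, compute m(α_i) mod 7:
  α_1 = 2: Horner steps 1 → 1 → 1, so m(2) = 1.
  α_2 = 6: Horner steps 1 → 5 → 1, so m(6) = 1.
  α_3 = 5: Horner steps 1 → 4 → 5, so m(5) = 5.
  α_4 = 4: Horner steps 1 → 3 → 4, so m(4) = 4.
  α_5 = 3: Horner steps 1 → 2 → 5, so m(3) = 5.
Codeword c = [1, 1, 5, 4, 5] ∈ F_7^5.


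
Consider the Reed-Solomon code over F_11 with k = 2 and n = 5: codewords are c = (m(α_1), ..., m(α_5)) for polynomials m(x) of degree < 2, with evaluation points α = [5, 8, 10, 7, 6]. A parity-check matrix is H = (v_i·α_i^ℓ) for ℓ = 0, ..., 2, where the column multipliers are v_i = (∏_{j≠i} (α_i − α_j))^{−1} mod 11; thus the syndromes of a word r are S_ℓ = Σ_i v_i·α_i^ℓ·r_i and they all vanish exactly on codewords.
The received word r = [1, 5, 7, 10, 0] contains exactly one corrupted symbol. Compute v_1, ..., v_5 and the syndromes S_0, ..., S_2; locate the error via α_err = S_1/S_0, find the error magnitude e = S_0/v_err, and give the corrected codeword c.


S = (4, 10, 3), error at position 2, error magnitude e = 7, c = [1, 9, 7, 10, 0].

Step 1: column multipliers v_i = (∏_{j≠i}(α_i − α_j))^{−1} mod 11.
  i = 1 (α = 5): (5−8)(5−10)(5−7)(5−6) = (−3)·(−5)·(−2)·(−1) = 30 ≡ 8, so v_1 = 8^{−1} = 7 (mod 11).
  i = 2 (α = 8): (8−5)(8−10)(8−7)(8−6) = 3·(−2)·1·2 = −12 ≡ 10, so v_2 = 10^{−1} = 10 (mod 11).
  i = 3 (α = 10): (10−5)(10−8)(10−7)(10−6) = 5·2·3·4 = 120 ≡ 10, so v_3 = 10^{−1} = 10 (mod 11).
  i = 4 (α = 7): (7−5)(7−8)(7−10)(7−6) = 2·(−1)·(−3)·1 = 6 ≡ 6, so v_4 = 6^{−1} = 2 (mod 11).
  i = 5 (α = 6): (6−5)(6−8)(6−10)(6−7) = 1·(−2)·(−4)·(−1) = −8 ≡ 3, so v_5 = 3^{−1} = 4 (mod 11).
  v = [7, 10, 10, 2, 4].
Step 2: syndromes of r = [1, 5, 7, 10, 0] (all sums mod 11).
  S_0 = Σ v_i r_i = 7·1 + 10·5 + 10·7 + 2·10 + 4·0 = 147 ≡ 4.
  S_1 = Σ v_i α_i r_i = 7·5·1 + 10·8·5 + 10·10·7 + 2·7·10 + 4·6·0 = 1275 ≡ 10.
  α_i^2 mod 11 = [3, 9, 1, 5, 3].
  S_2 = Σ v_i α_i^2 r_i = 7·3·1 + 10·9·5 + 10·1·7 + 2·5·10 + 4·3·0 = 641 ≡ 3.
  S = (4, 10, 3) ≠ 0, so r is not a codeword (an error is present).
Step 3: locate the error. For a single error e at position i, S_ℓ = v_i·e·α_i^ℓ, so α_err = S_1/S_0.
  S_0^{−1} = 4^{−1} = 3 (mod 11), so α_err = 10·3 = 30 ≡ 8 = α_2. Error position i = 2.
  Consistency check: S_2/S_1 = 3·10 = 30 ≡ 8 = α_err ✓ (single-error assumption holds).
Step 4: error magnitude e = S_0/v_2 = S_0·∏_{j≠2}(α_2 − α_j) = 4·10 = 40 ≡ 7 (mod 11).
Step 5: correct position 2: c_2 = r_2 − e = 5 − 7 ≡ 9 (mod 11). Hence c = [1, 9, 7, 10, 0].
  Check: interpolating c through the α_i gives m(x) = 6 + 10·x (degree < 2) with m(α_i) = c_i for every i, so c is indeed a codeword.


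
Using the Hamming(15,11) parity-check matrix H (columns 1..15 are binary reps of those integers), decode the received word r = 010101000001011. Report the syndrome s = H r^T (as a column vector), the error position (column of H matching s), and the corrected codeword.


s = (1, 1, 0, 1)^T, error position = 13, corrected codeword c = 010101000001111

Compute s = H r^T mod 2 one row at a time:
  s_1 = 0 + 0 + 0 + 0 + 1 + 0 + 1 + 1 = 3 ≡ 1 (mod 2).
  s_2 = 1 + 0 + 1 + 0 + 1 + 0 + 1 + 1 = 5 ≡ 1 (mod 2).
  s_3 = 1 + 0 + 1 + 0 + 0 + 0 + 1 + 1 = 4 ≡ 0 (mod 2).
  s_4 = 0 + 0 + 0 + 0 + 0 + 0 + 0 + 1 = 1 ≡ 1 (mod 2).
s = (1, 1, 0, 1)^T — this equals column 13 of H (binary 1101), so error is at position 13.
Correct: flip bit 13 of r = 010101000001011 to get c = 010101000001111.


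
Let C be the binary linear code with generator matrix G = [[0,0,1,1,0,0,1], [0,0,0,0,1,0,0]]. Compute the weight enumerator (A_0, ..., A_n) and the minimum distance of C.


Weight distribution: A_0 = 1, A_1 = 1, A_3 = 1, A_4 = 1. Minimum distance d = 1.

Enumerate all 2^2 = 4 messages m ∈ F_2^2.
For each, compute codeword c = mG in F_2^7, then tally its weight.
  m = 00 → c = 0000000, weight = 0.
  m = 10 → c = 0011001, weight = 3.
  m = 01 → c = 0000100, weight = 1.
  m = 11 → c = 0011101, weight = 4.
Tally weights:
  weight 0: 1 codewords.
  weight 1: 1 codewords.
  weight 3: 1 codewords.
  weight 4: 1 codewords.
Minimum distance d = smallest w > 0 with A_w > 0 = 1.
Sanity: Σ A_w = 4 = 2^2 = 4 ✓.


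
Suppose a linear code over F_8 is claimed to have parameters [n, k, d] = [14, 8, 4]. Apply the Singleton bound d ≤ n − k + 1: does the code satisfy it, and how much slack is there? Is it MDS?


Singleton RHS = n − k + 1 = 7, slack = 3, bound satisfied, not MDS.

Singleton bound: d ≤ n − k + 1.
Here n = 14, k = 8, so n − k + 1 = 7.
Given d = 4, check d ≤ 7: YES.
Slack = (n − k + 1) − d = 3.
The code is NOT MDS (slack = 3 > 0).
Description: the claimed parameters are [14, 8, 4]_8; such a code would be non-MDS.


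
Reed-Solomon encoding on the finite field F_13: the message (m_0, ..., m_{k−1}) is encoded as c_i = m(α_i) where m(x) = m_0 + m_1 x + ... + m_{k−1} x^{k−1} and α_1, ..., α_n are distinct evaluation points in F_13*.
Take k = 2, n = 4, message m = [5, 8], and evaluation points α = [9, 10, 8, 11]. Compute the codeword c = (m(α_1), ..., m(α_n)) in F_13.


c = [12, 7, 4, 2]

Message polynomial: m(x) = 5 + 8·x (mod 13).
For each evaluation point α_i, compute m(α_i) mod 13:
  α_1 = 9: Horner steps 8 → 12, so m(9) = 12.
  α_2 = 10: Horner steps 8 → 7, so m(10) = 7.
  α_3 = 8: Horner steps 8 → 4, so m(8) = 4.
  α_4 = 11: Horner steps 8 → 2, so m(11) = 2.
Codeword c = [12, 7, 4, 2] ∈ F_13^4.


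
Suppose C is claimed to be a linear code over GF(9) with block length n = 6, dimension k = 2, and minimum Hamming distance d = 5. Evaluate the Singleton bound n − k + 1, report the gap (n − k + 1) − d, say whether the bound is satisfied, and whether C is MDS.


Singleton RHS = n − k + 1 = 5, slack = 0, bound satisfied, MDS.

Singleton bound: d ≤ n − k + 1.
Here n = 6, k = 2, so n − k + 1 = 5.
Given d = 5, check d ≤ 5: YES.
Slack = (n − k + 1) − d = 0.
The code is MDS (slack = 0).
Description: the claimed parameters are [6, 2, 5]_9; such a code would be MDS (meets Singleton bound).


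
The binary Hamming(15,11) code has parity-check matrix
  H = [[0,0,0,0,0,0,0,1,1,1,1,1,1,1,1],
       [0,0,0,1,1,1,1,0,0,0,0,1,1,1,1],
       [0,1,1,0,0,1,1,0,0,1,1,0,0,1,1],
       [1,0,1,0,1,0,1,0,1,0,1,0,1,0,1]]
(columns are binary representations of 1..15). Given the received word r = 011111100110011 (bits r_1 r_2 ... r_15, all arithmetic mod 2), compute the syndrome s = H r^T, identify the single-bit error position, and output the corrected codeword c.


s = (0, 0, 0, 1)^T, error position = 1, corrected codeword c = 111111100110011

Compute s = H r^T mod 2 one row at a time:
  s_1 = 0 + 0 + 1 + 1 + 0 + 0 + 1 + 1 = 4 ≡ 0 (mod 2).
  s_2 = 1 + 1 + 1 + 1 + 0 + 0 + 1 + 1 = 6 ≡ 0 (mod 2).
  s_3 = 1 + 1 + 1 + 1 + 1 + 1 + 1 + 1 = 8 ≡ 0 (mod 2).
  s_4 = 0 + 1 + 1 + 1 + 0 + 1 + 0 + 1 = 5 ≡ 1 (mod 2).
s = (0, 0, 0, 1)^T — this equals column 1 of H (binary 0001), so error is at position 1.
Correct: flip bit 1 of r = 011111100110011 to get c = 111111100110011.


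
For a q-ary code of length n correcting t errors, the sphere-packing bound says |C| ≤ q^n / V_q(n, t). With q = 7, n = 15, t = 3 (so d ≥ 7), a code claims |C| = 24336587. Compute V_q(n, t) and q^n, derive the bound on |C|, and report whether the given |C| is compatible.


V_q(n, t) = 102151, q^n = 4747561509943, Hamming bound = 46475918, |C| = 24336587 ≤ bound (satisfied).

Step 1: Compute V_q(n, t) = Σ_{j=0}^3 C(n, j) (q−1)^j.
  j = 0: C(15,0)·(6)^0 = 1·1 = 1.
  j = 1: C(15,1)·(6)^1 = 15·6 = 90.
  j = 2: C(15,2)·(6)^2 = 105·36 = 3780.
  j = 3: C(15,3)·(6)^3 = 455·216 = 98280.
  V_q(n, t) = 1 + 90 + 3780 + 98280 = 102151.
Step 2: q^n = 7^15 = 4747561509943.
Step 3: Hamming bound ⌊q^n / V_q(n,t)⌋ = ⌊4747561509943/102151⌋ = 46475918.
Step 4: Compare |C| = 24336587 to 46475918: satisfied.
The claimed |C| lies below the Hamming bound.


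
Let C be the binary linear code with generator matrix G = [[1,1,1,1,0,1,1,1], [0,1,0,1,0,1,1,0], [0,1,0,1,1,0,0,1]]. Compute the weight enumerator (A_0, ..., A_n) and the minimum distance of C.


Weight distribution: A_0 = 1, A_3 = 1, A_4 = 3, A_5 = 2, A_7 = 1. Minimum distance d = 3.

Enumerate all 2^3 = 8 messages m ∈ F_2^3.
For each, compute codeword c = mG in F_2^8, then tally its weight.
  m = 000 → c = 00000000, weight = 0.
  m = 100 → c = 11110111, weight = 7.
  m = 010 → c = 01010110, weight = 4.
  m = 110 → c = 10100001, weight = 3.
  m = 001 → c = 01011001, weight = 4.
  m = 101 → c = 10101110, weight = 5.
  m = 011 → c = 00001111, weight = 4.
  m = 111 → c = 11111000, weight = 5.
Tally weights:
  weight 0: 1 codewords.
  weight 3: 1 codewords.
  weight 4: 3 codewords.
  weight 5: 2 codewords.
  weight 7: 1 codewords.
Minimum distance d = smallest w > 0 with A_w > 0 = 3.
Sanity: Σ A_w = 8 = 2^3 = 8 ✓.


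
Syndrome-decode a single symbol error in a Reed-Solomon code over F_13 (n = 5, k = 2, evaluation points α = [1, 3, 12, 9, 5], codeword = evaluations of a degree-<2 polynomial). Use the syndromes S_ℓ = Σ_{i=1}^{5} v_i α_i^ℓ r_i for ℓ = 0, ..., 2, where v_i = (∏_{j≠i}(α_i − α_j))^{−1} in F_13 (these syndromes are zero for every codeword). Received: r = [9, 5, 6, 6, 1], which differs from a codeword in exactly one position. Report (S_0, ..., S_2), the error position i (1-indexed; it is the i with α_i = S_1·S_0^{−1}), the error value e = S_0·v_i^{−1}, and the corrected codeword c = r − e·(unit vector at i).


S = (7, 6, 7), error at position 3, error magnitude e = 6, c = [9, 5, 0, 6, 1].

Step 1: column multipliers v_i = (∏_{j≠i}(α_i − α_j))^{−1} mod 13.
  i = 1 (α = 1): (1−3)(1−12)(1−9)(1−5) = (−2)·(−11)·(−8)·(−4) = 704 ≡ 2, so v_1 = 2^{−1} = 7 (mod 13).
  i = 2 (α = 3): (3−1)(3−12)(3−9)(3−5) = 2·(−9)·(−6)·(−2) = −216 ≡ 5, so v_2 = 5^{−1} = 8 (mod 13).
  i = 3 (α = 12): (12−1)(12−3)(12−9)(12−5) = 11·9·3·7 = 2079 ≡ 12, so v_3 = 12^{−1} = 12 (mod 13).
  i = 4 (α = 9): (9−1)(9−3)(9−12)(9−5) = 8·6·(−3)·4 = −576 ≡ 9, so v_4 = 9^{−1} = 3 (mod 13).
  i = 5 (α = 5): (5−1)(5−3)(5−12)(5−9) = 4·2·(−7)·(−4) = 224 ≡ 3, so v_5 = 3^{−1} = 9 (mod 13).
  v = [7, 8, 12, 3, 9].
Step 2: syndromes of r = [9, 5, 6, 6, 1] (all sums mod 13).
  S_0 = Σ v_i r_i = 7·9 + 8·5 + 12·6 + 3·6 + 9·1 = 202 ≡ 7.
  S_1 = Σ v_i α_i r_i = 7·1·9 + 8·3·5 + 12·12·6 + 3·9·6 + 9·5·1 = 1254 ≡ 6.
  α_i^2 mod 13 = [1, 9, 1, 3, 12].
  S_2 = Σ v_i α_i^2 r_i = 7·1·9 + 8·9·5 + 12·1·6 + 3·3·6 + 9·12·1 = 657 ≡ 7.
  S = (7, 6, 7) ≠ 0, so r is not a codeword (an error is present).
Step 3: locate the error. For a single error e at position i, S_ℓ = v_i·e·α_i^ℓ, so α_err = S_1/S_0.
  S_0^{−1} = 7^{−1} = 2 (mod 13), so α_err = 6·2 = 12 ≡ 12 = α_3. Error position i = 3.
  Consistency check: S_2/S_1 = 7·11 = 77 ≡ 12 = α_err ✓ (single-error assumption holds).
Step 4: error magnitude e = S_0/v_3 = S_0·∏_{j≠3}(α_3 − α_j) = 7·12 = 84 ≡ 6 (mod 13).
Step 5: correct position 3: c_3 = r_3 − e = 6 − 6 ≡ 0 (mod 13). Hence c = [9, 5, 0, 6, 1].
  Check: interpolating c through the α_i gives m(x) = 11 + 11·x (degree < 2) with m(α_i) = c_i for every i, so c is indeed a codeword.


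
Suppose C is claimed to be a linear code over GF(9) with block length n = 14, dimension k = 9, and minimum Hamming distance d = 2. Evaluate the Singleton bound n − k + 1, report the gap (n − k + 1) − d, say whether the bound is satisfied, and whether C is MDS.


Singleton RHS = n − k + 1 = 6, slack = 4, bound satisfied, not MDS.

Singleton bound: d ≤ n − k + 1.
Here n = 14, k = 9, so n − k + 1 = 6.
Given d = 2, check d ≤ 6: YES.
Slack = (n − k + 1) − d = 4.
The code is NOT MDS (slack = 4 > 0).
Description: the claimed parameters are [14, 9, 2]_9; such a code would be non-MDS.


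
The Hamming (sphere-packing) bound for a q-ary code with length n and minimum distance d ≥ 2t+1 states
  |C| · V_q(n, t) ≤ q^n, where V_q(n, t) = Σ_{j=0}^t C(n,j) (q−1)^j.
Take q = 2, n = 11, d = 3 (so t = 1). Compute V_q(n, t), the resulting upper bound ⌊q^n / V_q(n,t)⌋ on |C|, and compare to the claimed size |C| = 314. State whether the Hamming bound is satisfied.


V_q(n, t) = 12, q^n = 2048, Hamming bound = 170, |C| = 314 > bound (violated).

Step 1: Compute V_q(n, t) = Σ_{j=0}^1 C(n, j) (q−1)^j.
  j = 0: C(11,0)·(1)^0 = 1·1 = 1.
  j = 1: C(11,1)·(1)^1 = 11·1 = 11.
  V_q(n, t) = 1 + 11 = 12.
Step 2: q^n = 2^11 = 2048.
Step 3: Hamming bound ⌊q^n / V_q(n,t)⌋ = ⌊2048/12⌋ = 170.
Step 4: Compare |C| = 314 to 170: violated.
The claimed |C| lies above the Hamming bound, so no 2-ary code of length 11 with d ≥ 3 can have 314 codewords.


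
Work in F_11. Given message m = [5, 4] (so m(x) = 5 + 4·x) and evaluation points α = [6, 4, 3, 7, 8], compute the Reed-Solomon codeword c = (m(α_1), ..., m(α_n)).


c = [7, 10, 6, 0, 4]

Message polynomial: m(x) = 5 + 4·x (mod 11).
For each evaluation point α_i, compute m(α_i) mod 11:
  α_1 = 6: Horner steps 4 → 7, so m(6) = 7.
  α_2 = 4: Horner steps 4 → 10, so m(4) = 10.
  α_3 = 3: Horner steps 4 → 6, so m(3) = 6.
  α_4 = 7: Horner steps 4 → 0, so m(7) = 0.
  α_5 = 8: Horner steps 4 → 4, so m(8) = 4.
Codeword c = [7, 10, 6, 0, 4] ∈ F_11^5.


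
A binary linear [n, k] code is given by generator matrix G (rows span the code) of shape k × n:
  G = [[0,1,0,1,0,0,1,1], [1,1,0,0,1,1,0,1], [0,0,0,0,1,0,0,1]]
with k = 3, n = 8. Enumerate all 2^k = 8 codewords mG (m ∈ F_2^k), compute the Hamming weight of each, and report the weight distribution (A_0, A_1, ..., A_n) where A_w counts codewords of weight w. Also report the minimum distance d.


Weight distribution: A_0 = 1, A_2 = 1, A_3 = 1, A_4 = 2, A_5 = 3. Minimum distance d = 2.

Enumerate all 2^3 = 8 messages m ∈ F_2^3.
For each, compute codeword c = mG in F_2^8, then tally its weight.
  m = 000 → c = 00000000, weight = 0.
  m = 100 → c = 01010011, weight = 4.
  m = 010 → c = 11001101, weight = 5.
  m = 110 → c = 10011110, weight = 5.
  m = 001 → c = 00001001, weight = 2.
  m = 101 → c = 01011010, weight = 4.
  m = 011 → c = 11000100, weight = 3.
  m = 111 → c = 10010111, weight = 5.
Tally weights:
  weight 0: 1 codewords.
  weight 2: 1 codewords.
  weight 3: 1 codewords.
  weight 4: 2 codewords.
  weight 5: 3 codewords.
Minimum distance d = smallest w > 0 with A_w > 0 = 2.
Sanity: Σ A_w = 8 = 2^3 = 8 ✓.


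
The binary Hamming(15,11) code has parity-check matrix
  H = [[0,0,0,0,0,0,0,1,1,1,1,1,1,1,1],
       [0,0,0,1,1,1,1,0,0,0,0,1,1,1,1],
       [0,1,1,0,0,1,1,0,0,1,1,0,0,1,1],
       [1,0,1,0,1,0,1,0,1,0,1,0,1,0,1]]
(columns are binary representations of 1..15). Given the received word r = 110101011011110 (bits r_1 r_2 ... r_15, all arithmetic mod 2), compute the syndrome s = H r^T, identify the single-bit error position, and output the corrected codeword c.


s = (0, 1, 0, 0)^T, error position = 4, corrected codeword c = 110001011011110

Compute s = H r^T mod 2 one row at a time:
  s_1 = 1 + 1 + 0 + 1 + 1 + 1 + 1 + 0 = 6 ≡ 0 (mod 2).
  s_2 = 1 + 0 + 1 + 0 + 1 + 1 + 1 + 0 = 5 ≡ 1 (mod 2).
  s_3 = 1 + 0 + 1 + 0 + 0 + 1 + 1 + 0 = 4 ≡ 0 (mod 2).
  s_4 = 1 + 0 + 0 + 0 + 1 + 1 + 1 + 0 = 4 ≡ 0 (mod 2).
s = (0, 1, 0, 0)^T — this equals column 4 of H (binary 0100), so error is at position 4.
Correct: flip bit 4 of r = 110101011011110 to get c = 110001011011110.


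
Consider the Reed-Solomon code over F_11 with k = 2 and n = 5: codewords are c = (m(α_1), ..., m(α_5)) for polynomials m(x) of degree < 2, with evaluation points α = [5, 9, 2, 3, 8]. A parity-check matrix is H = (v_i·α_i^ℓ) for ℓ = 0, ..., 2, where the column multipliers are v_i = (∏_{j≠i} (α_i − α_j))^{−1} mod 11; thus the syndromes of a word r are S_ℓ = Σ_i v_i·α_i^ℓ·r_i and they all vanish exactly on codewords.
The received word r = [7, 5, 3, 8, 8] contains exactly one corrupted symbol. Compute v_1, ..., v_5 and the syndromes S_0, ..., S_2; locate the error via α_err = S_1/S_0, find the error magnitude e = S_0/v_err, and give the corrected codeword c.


S = (7, 1, 8), error at position 5, error magnitude e = 8, c = [7, 5, 3, 8, 0].

Step 1: column multipliers v_i = (∏_{j≠i}(α_i − α_j))^{−1} mod 11.
  i = 1 (α = 5): (5−9)(5−2)(5−3)(5−8) = (−4)·3·2·(−3) = 72 ≡ 6, so v_1 = 6^{−1} = 2 (mod 11).
  i = 2 (α = 9): (9−5)(9−2)(9−3)(9−8) = 4·7·6·1 = 168 ≡ 3, so v_2 = 3^{−1} = 4 (mod 11).
  i = 3 (α = 2): (2−5)(2−9)(2−3)(2−8) = (−3)·(−7)·(−1)·(−6) = 126 ≡ 5, so v_3 = 5^{−1} = 9 (mod 11).
  i = 4 (α = 3): (3−5)(3−9)(3−2)(3−8) = (−2)·(−6)·1·(−5) = −60 ≡ 6, so v_4 = 6^{−1} = 2 (mod 11).
  i = 5 (α = 8): (8−5)(8−9)(8−2)(8−3) = 3·(−1)·6·5 = −90 ≡ 9, so v_5 = 9^{−1} = 5 (mod 11).
  v = [2, 4, 9, 2, 5].
Step 2: syndromes of r = [7, 5, 3, 8, 8] (all sums mod 11).
  S_0 = Σ v_i r_i = 2·7 + 4·5 + 9·3 + 2·8 + 5·8 = 117 ≡ 7.
  S_1 = Σ v_i α_i r_i = 2·5·7 + 4·9·5 + 9·2·3 + 2·3·8 + 5·8·8 = 672 ≡ 1.
  α_i^2 mod 11 = [3, 4, 4, 9, 9].
  S_2 = Σ v_i α_i^2 r_i = 2·3·7 + 4·4·5 + 9·4·3 + 2·9·8 + 5·9·8 = 734 ≡ 8.
  S = (7, 1, 8) ≠ 0, so r is not a codeword (an error is present).
Step 3: locate the error. For a single error e at position i, S_ℓ = v_i·e·α_i^ℓ, so α_err = S_1/S_0.
  S_0^{−1} = 7^{−1} = 8 (mod 11), so α_err = 1·8 = 8 ≡ 8 = α_5. Error position i = 5.
  Consistency check: S_2/S_1 = 8·1 = 8 ≡ 8 = α_err ✓ (single-error assumption holds).
Step 4: error magnitude e = S_0/v_5 = S_0·∏_{j≠5}(α_5 − α_j) = 7·9 = 63 ≡ 8 (mod 11).
Step 5: correct position 5: c_5 = r_5 − e = 8 − 8 ≡ 0 (mod 11). Hence c = [7, 5, 3, 8, 0].
  Check: interpolating c through the α_i gives m(x) = 4 + 5·x (degree < 2) with m(α_i) = c_i for every i, so c is indeed a codeword.


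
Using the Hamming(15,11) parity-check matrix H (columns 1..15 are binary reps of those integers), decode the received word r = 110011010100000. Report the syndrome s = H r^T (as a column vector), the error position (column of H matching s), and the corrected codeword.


s = (0, 0, 1, 0)^T, error position = 2, corrected codeword c = 100011010100000

Compute s = H r^T mod 2 one row at a time:
  s_1 = 1 + 0 + 1 + 0 + 0 + 0 + 0 + 0 = 2 ≡ 0 (mod 2).
  s_2 = 0 + 1 + 1 + 0 + 0 + 0 + 0 + 0 = 2 ≡ 0 (mod 2).
  s_3 = 1 + 0 + 1 + 0 + 1 + 0 + 0 + 0 = 3 ≡ 1 (mod 2).
  s_4 = 1 + 0 + 1 + 0 + 0 + 0 + 0 + 0 = 2 ≡ 0 (mod 2).
s = (0, 0, 1, 0)^T — this equals column 2 of H (binary 0010), so error is at position 2.
Correct: flip bit 2 of r = 110011010100000 to get c = 100011010100000.


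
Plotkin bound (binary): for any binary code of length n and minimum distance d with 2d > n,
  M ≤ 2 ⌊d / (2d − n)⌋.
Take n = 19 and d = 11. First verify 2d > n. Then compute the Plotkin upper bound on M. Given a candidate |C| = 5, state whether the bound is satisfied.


Plotkin bound M ≤ 6; given |C| = 5 ≤ bound (satisfied).

Check applicability: 2d = 22, n = 19.
2d − n = 3 > 0, so Plotkin applies.
Compute d/(2d−n) = 11/3 ≈ 3.6667.
⌊d/(2d−n)⌋ = 3.
Plotkin bound: M ≤ 2·3 = 6.
Given |C| = 5, check: satisfied.
This |C| is below the Plotkin bound.


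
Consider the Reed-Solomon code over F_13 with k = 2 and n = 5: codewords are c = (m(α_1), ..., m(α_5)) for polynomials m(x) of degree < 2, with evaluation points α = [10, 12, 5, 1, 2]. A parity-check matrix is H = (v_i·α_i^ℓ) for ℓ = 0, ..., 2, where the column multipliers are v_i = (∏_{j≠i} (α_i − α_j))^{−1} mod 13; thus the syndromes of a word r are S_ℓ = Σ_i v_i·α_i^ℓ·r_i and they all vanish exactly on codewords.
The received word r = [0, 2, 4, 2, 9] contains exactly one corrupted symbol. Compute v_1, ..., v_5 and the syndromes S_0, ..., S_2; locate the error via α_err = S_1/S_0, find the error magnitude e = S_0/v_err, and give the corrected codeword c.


S = (11, 2, 11), error at position 2, error magnitude e = 1, c = [0, 1, 4, 2, 9].

Step 1: column multipliers v_i = (∏_{j≠i}(α_i − α_j))^{−1} mod 13.
  i = 1 (α = 10): (10−12)(10−5)(10−1)(10−2) = (−2)·5·9·8 = −720 ≡ 8, so v_1 = 8^{−1} = 5 (mod 13).
  i = 2 (α = 12): (12−10)(12−5)(12−1)(12−2) = 2·7·11·10 = 1540 ≡ 6, so v_2 = 6^{−1} = 11 (mod 13).
  i = 3 (α = 5): (5−10)(5−12)(5−1)(5−2) = (−5)·(−7)·4·3 = 420 ≡ 4, so v_3 = 4^{−1} = 10 (mod 13).
  i = 4 (α = 1): (1−10)(1−12)(1−5)(1−2) = (−9)·(−11)·(−4)·(−1) = 396 ≡ 6, so v_4 = 6^{−1} = 11 (mod 13).
  i = 5 (α = 2): (2−10)(2−12)(2−5)(2−1) = (−8)·(−10)·(−3)·1 = −240 ≡ 7, so v_5 = 7^{−1} = 2 (mod 13).
  v = [5, 11, 10, 11, 2].
Step 2: syndromes of r = [0, 2, 4, 2, 9] (all sums mod 13).
  S_0 = Σ v_i r_i = 5·0 + 11·2 + 10·4 + 11·2 + 2·9 = 102 ≡ 11.
  S_1 = Σ v_i α_i r_i = 5·10·0 + 11·12·2 + 10·5·4 + 11·1·2 + 2·2·9 = 522 ≡ 2.
  α_i^2 mod 13 = [9, 1, 12, 1, 4].
  S_2 = Σ v_i α_i^2 r_i = 5·9·0 + 11·1·2 + 10·12·4 + 11·1·2 + 2·4·9 = 596 ≡ 11.
  S = (11, 2, 11) ≠ 0, so r is not a codeword (an error is present).
Step 3: locate the error. For a single error e at position i, S_ℓ = v_i·e·α_i^ℓ, so α_err = S_1/S_0.
  S_0^{−1} = 11^{−1} = 6 (mod 13), so α_err = 2·6 = 12 ≡ 12 = α_2. Error position i = 2.
  Consistency check: S_2/S_1 = 11·7 = 77 ≡ 12 = α_err ✓ (single-error assumption holds).
Step 4: error magnitude e = S_0/v_2 = S_0·∏_{j≠2}(α_2 − α_j) = 11·6 = 66 ≡ 1 (mod 13).
Step 5: correct position 2: c_2 = r_2 − e = 2 − 1 ≡ 1 (mod 13). Hence c = [0, 1, 4, 2, 9].
  Check: interpolating c through the α_i gives m(x) = 8 + 7·x (degree < 2) with m(α_i) = c_i for every i, so c is indeed a codeword.
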